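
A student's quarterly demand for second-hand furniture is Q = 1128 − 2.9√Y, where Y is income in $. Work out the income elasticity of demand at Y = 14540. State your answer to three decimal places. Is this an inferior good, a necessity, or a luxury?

-0.225 (inferior good)

At Y = 14540: Q = 778.312.
dQ/dY = -2.9/(2√Y) = -0.012025 at this income.
η = (dQ/dY)·(Y/Q) = -0.012025 × (14540/778.312) = -0.225.
Since η < 0, the good is an inferior good.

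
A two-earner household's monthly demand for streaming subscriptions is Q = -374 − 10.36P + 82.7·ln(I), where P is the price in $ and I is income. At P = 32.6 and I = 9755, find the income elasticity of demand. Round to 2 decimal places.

At P = 32.6, I = 9755: Q = 47.908.
Holding P constant, ∂Q/∂I = 82.7/I = 0.0084777.
η_I = (∂Q/∂I)·(I/Q) = 0.0084777 × (9755/47.908) = 1.73.

1.73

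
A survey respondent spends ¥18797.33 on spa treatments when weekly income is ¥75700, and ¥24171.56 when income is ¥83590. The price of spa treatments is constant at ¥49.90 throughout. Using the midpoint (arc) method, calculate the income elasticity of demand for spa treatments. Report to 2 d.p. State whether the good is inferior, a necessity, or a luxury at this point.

2.53 (luxury)

With a constant price, Q₁ = 18797.33/49.90 = 376.700 and Q₂ = 24171.56/49.90 = 484.400 (equivalently, work directly with expenditure since P cancels).
Midpoint %ΔQ = (24171.56 − 18797.33)/21484.45 = 0.25015; midpoint %ΔI = (83590 − 75700)/79645 = 0.09906.
η = 0.25015 / 0.09906 = 2.53.
η > 1 ⇒ luxury.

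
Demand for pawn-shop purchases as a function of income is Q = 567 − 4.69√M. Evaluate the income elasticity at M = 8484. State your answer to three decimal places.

-1.600

At M = 8484: Q = 135.011.
dQ/dM = -4.69/(2√M) = -0.0254591 at this income.
η = (dQ/dM)·(M/Q) = -0.0254591 × (8484/135.011) = -1.600.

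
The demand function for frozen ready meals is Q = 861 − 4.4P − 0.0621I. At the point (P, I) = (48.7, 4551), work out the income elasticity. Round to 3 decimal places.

At P = 48.7, I = 4551: Q = 364.103.
Holding P constant, ∂Q/∂I = −0.0621.
η_I = (∂Q/∂I)·(I/Q) = -0.0621 × (4551/364.103) = -0.776.

-0.776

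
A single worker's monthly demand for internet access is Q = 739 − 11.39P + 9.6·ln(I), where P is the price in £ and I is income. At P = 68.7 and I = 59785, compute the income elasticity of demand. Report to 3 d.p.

At P = 68.7, I = 59785: Q = 62.093.
Holding P constant, ∂Q/∂I = 9.6/I = 0.000160575.
η_I = (∂Q/∂I)·(I/Q) = 0.000160575 × (59785/62.093) = 0.155.

0.155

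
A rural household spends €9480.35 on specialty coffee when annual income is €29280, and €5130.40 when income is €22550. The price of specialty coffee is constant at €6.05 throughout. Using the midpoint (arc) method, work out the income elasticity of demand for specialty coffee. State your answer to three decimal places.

2.293

With a constant price, Q₁ = 9480.35/6.05 = 1567.000 and Q₂ = 5130.40/6.05 = 848.000 (equivalently, work directly with expenditure since P cancels).
Midpoint %ΔQ = (5130.40 − 9480.35)/7305.38 = -0.59545; midpoint %ΔI = (22550 − 29280)/25915 = -0.25970.
η = -0.59545 / -0.25970 = 2.293.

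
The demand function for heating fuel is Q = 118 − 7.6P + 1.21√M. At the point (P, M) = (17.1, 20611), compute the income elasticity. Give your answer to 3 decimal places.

0.537

At P = 17.1, M = 20611: Q = 161.754.
Holding P constant, ∂Q/∂M = 1.21/(2√M) = 0.00421411.
η_M = (∂Q/∂M)·(M/Q) = 0.00421411 × (20611/161.754) = 0.537.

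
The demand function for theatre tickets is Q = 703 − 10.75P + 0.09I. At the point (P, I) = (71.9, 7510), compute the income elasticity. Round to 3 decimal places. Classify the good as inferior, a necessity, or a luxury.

1.115 (luxury)

At P = 71.9, I = 7510: Q = 605.975.
Holding P constant, ∂Q/∂I = 0.09.
η_I = (∂Q/∂I)·(I/Q) = 0.09 × (7510/605.975) = 1.115.
Since η > 1, this is a luxury.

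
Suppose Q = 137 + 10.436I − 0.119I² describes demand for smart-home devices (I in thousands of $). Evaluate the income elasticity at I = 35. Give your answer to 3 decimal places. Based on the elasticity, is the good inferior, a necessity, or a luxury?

0.207 (necessity)

At I = 35: Q = 356.4850.
dQ/dI = 10.436 − 0.238I = 2.10600.
η = (dQ/dI)·(I/Q) = 2.10600 × (35/356.4850) = 0.207.
0 < η < 1 ⇒ necessity.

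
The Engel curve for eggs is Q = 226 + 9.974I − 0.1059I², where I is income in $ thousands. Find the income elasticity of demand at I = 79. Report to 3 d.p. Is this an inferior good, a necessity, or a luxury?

At I = 79: Q = 353.0241.
dQ/dI = 9.974 − 0.2118I = -6.75820.
η = (dQ/dI)·(I/Q) = -6.75820 × (79/353.0241) = -1.512.
η < 0 ⇒ inferior good.

-1.512 (inferior good)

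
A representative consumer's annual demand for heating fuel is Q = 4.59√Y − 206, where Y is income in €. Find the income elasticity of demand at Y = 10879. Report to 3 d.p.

At Y = 10879: Q = 272.748.
dQ/dY = 4.59/(2√Y) = 0.0220033 at this income.
η = (dQ/dY)·(Y/Q) = 0.0220033 × (10879/272.748) = 0.878.

0.878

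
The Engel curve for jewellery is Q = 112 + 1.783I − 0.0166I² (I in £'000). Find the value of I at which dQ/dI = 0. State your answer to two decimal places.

dQ/dI = 1.783 − 0.0332I.
The good is inferior where dQ/dI < 0. Setting dQ/dI = 0 gives I = 1.783 / 0.0332 = 53.70.

53.70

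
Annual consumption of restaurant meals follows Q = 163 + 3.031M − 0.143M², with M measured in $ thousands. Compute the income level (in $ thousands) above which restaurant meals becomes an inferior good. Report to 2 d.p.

dQ/dM = 3.031 − 0.286M.
The good is inferior where dQ/dM < 0. Setting dQ/dM = 0 gives M = 3.031 / 0.286 = 10.60.

10.60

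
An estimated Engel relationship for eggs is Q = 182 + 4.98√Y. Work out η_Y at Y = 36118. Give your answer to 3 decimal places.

0.419

At Y = 36118: Q = 1128.436.
dQ/dY = 4.98/(2√Y) = 0.013102 at this income.
η = (dQ/dY)·(Y/Q) = 0.013102 × (36118/1128.436) = 0.419.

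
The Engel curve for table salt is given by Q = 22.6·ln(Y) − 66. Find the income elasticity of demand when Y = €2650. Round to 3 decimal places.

0.202

At Y = 2650: Q = 112.140.
dQ/dY = 22.6/Y = 0.0085283 at this income.
η = (dQ/dY)·(Y/Q) = 0.0085283 × (2650/112.140) = 0.202.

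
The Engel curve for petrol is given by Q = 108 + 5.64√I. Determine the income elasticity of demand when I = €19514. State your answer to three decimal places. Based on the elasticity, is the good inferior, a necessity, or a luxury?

0.440 (necessity)

At I = 19514: Q = 895.866.
dQ/dI = 5.64/(2√I) = 0.0201872 at this income.
η = (dQ/dI)·(I/Q) = 0.0201872 × (19514/895.866) = 0.440.
Since 0 < η < 1, the good is a necessity.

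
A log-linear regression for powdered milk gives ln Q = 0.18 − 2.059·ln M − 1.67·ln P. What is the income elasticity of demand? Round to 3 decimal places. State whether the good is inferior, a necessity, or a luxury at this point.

In a log-linear demand, the coefficient on ln M is the income elasticity.
So η = -2.059.
η < 0 ⇒ inferior good.

-2.059 (inferior good)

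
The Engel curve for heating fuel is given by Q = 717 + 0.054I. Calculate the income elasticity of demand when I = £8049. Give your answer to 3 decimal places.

0.377

At I = 8049: Q = 1151.646.
dQ/dI = 0.054.
η = (dQ/dI)·(I/Q) = 0.054 × (8049/1151.646) = 0.377.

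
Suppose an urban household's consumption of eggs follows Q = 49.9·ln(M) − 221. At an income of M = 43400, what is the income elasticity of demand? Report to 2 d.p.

At M = 43400: Q = 311.843.
dQ/dM = 49.9/M = 0.00114977 at this income.
η = (dQ/dM)·(M/Q) = 0.00114977 × (43400/311.843) = 0.16.

0.16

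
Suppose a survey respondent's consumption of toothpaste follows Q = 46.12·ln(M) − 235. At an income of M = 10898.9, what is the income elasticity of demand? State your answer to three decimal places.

At M = 10898.9: Q = 193.751.
dQ/dM = 46.12/M = 0.00423162 at this income.
η = (dQ/dM)·(M/Q) = 0.00423162 × (10898.9/193.751) = 0.238.

0.238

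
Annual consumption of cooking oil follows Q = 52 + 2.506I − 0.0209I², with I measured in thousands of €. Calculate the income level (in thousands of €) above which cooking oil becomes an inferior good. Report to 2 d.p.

59.95

dQ/dI = 2.506 − 0.0418I.
The good is inferior where dQ/dI < 0. Setting dQ/dI = 0 gives I = 2.506 / 0.0418 = 59.95.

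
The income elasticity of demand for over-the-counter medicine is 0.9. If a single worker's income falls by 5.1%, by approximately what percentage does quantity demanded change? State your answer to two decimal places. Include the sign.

-4.59%

%ΔQ ≈ η × %ΔI = 0.9 × (-5.1%) = -4.59%.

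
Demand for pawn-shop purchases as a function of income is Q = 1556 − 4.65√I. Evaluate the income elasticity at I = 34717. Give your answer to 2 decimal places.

At I = 34717: Q = 689.589.
dQ/dI = -4.65/(2√I) = -0.0124782 at this income.
η = (dQ/dI)·(I/Q) = -0.0124782 × (34717/689.589) = -0.63.

-0.63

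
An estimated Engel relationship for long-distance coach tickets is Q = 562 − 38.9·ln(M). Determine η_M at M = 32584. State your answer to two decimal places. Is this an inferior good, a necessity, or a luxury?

-0.25 (inferior good)

At M = 32584: Q = 157.768.
dQ/dM = -38.9/M = -0.00119384 at this income.
η = (dQ/dM)·(M/Q) = -0.00119384 × (32584/157.768) = -0.25.
Since η < 0, the good is an inferior good.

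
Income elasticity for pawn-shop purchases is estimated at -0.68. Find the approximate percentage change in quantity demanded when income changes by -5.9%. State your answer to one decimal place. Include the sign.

4.0%

%ΔQ ≈ η × %ΔI = -0.68 × (-5.9%) = 4.0%.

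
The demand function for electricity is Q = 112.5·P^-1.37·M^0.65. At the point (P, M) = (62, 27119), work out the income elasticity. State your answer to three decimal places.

For a multiplicative demand Q = A·P^α·M^β, the income elasticity is β everywhere.
Here β = 0.65, so η = 0.650.

0.650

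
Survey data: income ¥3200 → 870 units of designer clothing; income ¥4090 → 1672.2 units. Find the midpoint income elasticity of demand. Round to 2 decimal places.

2.58

ΔQ = 1672.2 − 870 = 802.2; midpoint Q̄ = (870 + 1672.2)/2 = 1271.1.
ΔI = 4090 − 3200 = 890; midpoint Ī = (3200 + 4090)/2 = 3645.
η = (ΔQ/Q̄) ÷ (ΔI/Ī) = (802.2/1271.1) ÷ (890/3645) = 2.58.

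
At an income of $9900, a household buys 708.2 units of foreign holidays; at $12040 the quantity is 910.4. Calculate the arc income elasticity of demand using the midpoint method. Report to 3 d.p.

ΔQ = 910.4 − 708.2 = 202.2; midpoint Q̄ = (708.2 + 910.4)/2 = 809.3.
ΔI = 12040 − 9900 = 2140; midpoint Ī = (9900 + 12040)/2 = 10970.
η = (ΔQ/Q̄) ÷ (ΔI/Ī) = (202.2/809.3) ÷ (2140/10970) = 1.281.

1.281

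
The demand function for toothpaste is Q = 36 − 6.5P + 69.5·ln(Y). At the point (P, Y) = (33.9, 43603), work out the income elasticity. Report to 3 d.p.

0.125

At P = 33.9, Y = 43603: Q = 558.110.
Holding P constant, ∂Q/∂Y = 69.5/Y = 0.00159393.
η_Y = (∂Q/∂Y)·(Y/Q) = 0.00159393 × (43603/558.110) = 0.125.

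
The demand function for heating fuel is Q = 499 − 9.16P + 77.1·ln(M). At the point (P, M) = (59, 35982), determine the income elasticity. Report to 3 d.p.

0.100

At P = 59, M = 35982: Q = 767.399.
Holding P constant, ∂Q/∂M = 77.1/M = 0.00214274.
η_M = (∂Q/∂M)·(M/Q) = 0.00214274 × (35982/767.399) = 0.100.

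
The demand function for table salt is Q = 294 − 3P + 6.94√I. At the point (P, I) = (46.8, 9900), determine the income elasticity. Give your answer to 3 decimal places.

At P = 46.8, I = 9900: Q = 844.121.
Holding P constant, ∂Q/∂I = 6.94/(2√I) = 0.0348748.
η_I = (∂Q/∂I)·(I/Q) = 0.0348748 × (9900/844.121) = 0.409.

0.409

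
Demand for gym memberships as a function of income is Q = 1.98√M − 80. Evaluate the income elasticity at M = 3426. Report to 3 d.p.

1.614

At M = 3426: Q = 35.893.
dQ/dM = 1.98/(2√M) = 0.0169138 at this income.
η = (dQ/dM)·(M/Q) = 0.0169138 × (3426/35.893) = 1.614.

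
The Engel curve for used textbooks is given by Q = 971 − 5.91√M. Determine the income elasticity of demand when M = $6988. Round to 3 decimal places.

At M = 6988: Q = 476.958.
dQ/dM = -5.91/(2√M) = -0.0353493 at this income.
η = (dQ/dM)·(M/Q) = -0.0353493 × (6988/476.958) = -0.518.

-0.518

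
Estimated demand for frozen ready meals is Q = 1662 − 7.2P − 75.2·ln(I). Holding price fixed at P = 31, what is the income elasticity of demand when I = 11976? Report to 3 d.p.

-0.103

At P = 31, I = 11976: Q = 732.622.
Holding P constant, ∂Q/∂I = -75.2/I = -0.00627923.
η_I = (∂Q/∂I)·(I/Q) = -0.00627923 × (11976/732.622) = -0.103.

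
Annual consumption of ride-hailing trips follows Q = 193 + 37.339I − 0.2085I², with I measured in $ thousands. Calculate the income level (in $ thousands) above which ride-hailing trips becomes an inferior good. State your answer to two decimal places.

89.54

dQ/dI = 37.339 − 0.417I.
The good is inferior where dQ/dI < 0. Setting dQ/dI = 0 gives I = 37.339 / 0.417 = 89.54.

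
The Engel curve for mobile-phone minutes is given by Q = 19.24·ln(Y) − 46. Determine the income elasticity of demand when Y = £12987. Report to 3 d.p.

0.141

At Y = 12987: Q = 136.236.
dQ/dY = 19.24/Y = 0.00148148 at this income.
η = (dQ/dY)·(Y/Q) = 0.00148148 × (12987/136.236) = 0.141.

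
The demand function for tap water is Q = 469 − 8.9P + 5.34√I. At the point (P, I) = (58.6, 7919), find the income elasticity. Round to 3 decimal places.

0.562

At P = 58.6, I = 7919: Q = 422.660.
Holding P constant, ∂Q/∂I = 5.34/(2√I) = 0.0300038.
η_I = (∂Q/∂I)·(I/Q) = 0.0300038 × (7919/422.660) = 0.562.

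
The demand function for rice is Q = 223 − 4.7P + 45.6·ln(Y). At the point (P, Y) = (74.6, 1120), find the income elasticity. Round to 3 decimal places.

At P = 74.6, Y = 1120: Q = 192.541.
Holding P constant, ∂Q/∂Y = 45.6/Y = 0.0407143.
η_Y = (∂Q/∂Y)·(Y/Q) = 0.0407143 × (1120/192.541) = 0.237.

0.237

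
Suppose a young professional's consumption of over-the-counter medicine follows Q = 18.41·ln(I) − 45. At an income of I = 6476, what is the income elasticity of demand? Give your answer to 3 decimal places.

0.158

At I = 6476: Q = 116.564.
dQ/dI = 18.41/I = 0.0028428 at this income.
η = (dQ/dI)·(I/Q) = 0.0028428 × (6476/116.564) = 0.158.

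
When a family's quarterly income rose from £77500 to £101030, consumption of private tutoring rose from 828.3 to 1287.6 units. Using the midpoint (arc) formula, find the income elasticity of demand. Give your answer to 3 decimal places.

1.647

ΔQ = 1287.6 − 828.3 = 459.3; midpoint Q̄ = (828.3 + 1287.6)/2 = 1057.95.
ΔI = 101030 − 77500 = 23530; midpoint Ī = (77500 + 101030)/2 = 89265.
η = (ΔQ/Q̄) ÷ (ΔI/Ī) = (459.3/1057.95) ÷ (23530/89265) = 1.647.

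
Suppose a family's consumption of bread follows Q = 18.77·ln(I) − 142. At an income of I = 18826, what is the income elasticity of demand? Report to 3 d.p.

0.439

At I = 18826: Q = 42.753.
dQ/dI = 18.77/I = 0.000997025 at this income.
η = (dQ/dI)·(I/Q) = 0.000997025 × (18826/42.753) = 0.439.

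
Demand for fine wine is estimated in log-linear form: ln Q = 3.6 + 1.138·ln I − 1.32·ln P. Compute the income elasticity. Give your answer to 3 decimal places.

1.138

In a log-linear demand, the coefficient on ln I is the income elasticity.
So η = 1.138.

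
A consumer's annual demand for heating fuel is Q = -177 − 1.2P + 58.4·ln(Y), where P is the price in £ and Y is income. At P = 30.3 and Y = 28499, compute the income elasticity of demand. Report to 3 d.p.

At P = 30.3, Y = 28499: Q = 385.685.
Holding P constant, ∂Q/∂Y = 58.4/Y = 0.00204919.
η_Y = (∂Q/∂Y)·(Y/Q) = 0.00204919 × (28499/385.685) = 0.151.

0.151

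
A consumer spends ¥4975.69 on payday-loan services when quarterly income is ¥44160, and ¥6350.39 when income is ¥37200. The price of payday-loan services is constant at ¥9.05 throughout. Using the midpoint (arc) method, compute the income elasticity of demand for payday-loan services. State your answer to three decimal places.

With a constant price, Q₁ = 4975.69/9.05 = 549.800 and Q₂ = 6350.39/9.05 = 701.701 (equivalently, work directly with expenditure since P cancels).
Midpoint %ΔQ = (6350.39 − 4975.69)/5663.04 = 0.24275; midpoint %ΔI = (37200 − 44160)/40680 = -0.17109.
η = 0.24275 / -0.17109 = -1.419.

-1.419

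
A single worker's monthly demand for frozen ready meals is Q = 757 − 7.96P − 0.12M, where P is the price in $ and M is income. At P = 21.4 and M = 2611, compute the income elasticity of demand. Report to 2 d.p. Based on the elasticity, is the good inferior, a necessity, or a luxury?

-1.15 (inferior good)

At P = 21.4, M = 2611: Q = 273.336.
Holding P constant, ∂Q/∂M = −0.12.
η_M = (∂Q/∂M)·(M/Q) = -0.12 × (2611/273.336) = -1.15.
Since η < 0, this is an inferior good.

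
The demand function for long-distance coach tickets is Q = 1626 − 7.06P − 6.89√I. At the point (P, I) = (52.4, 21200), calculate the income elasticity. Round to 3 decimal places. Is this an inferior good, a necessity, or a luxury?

-1.984 (inferior good)

At P = 52.4, I = 21200: Q = 252.857.
Holding P constant, ∂Q/∂I = -6.89/(2√I) = -0.0236604.
η_I = (∂Q/∂I)·(I/Q) = -0.0236604 × (21200/252.857) = -1.984.
Since η < 0, this is an inferior good.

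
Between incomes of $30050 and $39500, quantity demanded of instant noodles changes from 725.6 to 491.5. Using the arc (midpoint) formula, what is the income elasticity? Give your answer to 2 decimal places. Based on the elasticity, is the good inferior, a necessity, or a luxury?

-1.42 (inferior good)

ΔQ = 491.5 − 725.6 = -234.1; midpoint Q̄ = (725.6 + 491.5)/2 = 608.55.
ΔI = 39500 − 30050 = 9450; midpoint Ī = (30050 + 39500)/2 = 34775.
η = (ΔQ/Q̄) ÷ (ΔI/Ī) = (-234.1/608.55) ÷ (9450/34775) = -1.42.
η < 0 ⇒ inferior good.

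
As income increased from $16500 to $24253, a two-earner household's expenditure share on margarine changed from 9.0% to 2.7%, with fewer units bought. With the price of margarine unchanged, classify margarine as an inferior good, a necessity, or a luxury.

Quantity demanded falls as income rises, so η < 0.

inferior good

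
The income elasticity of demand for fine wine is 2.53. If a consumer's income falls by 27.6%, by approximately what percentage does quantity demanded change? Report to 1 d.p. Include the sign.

-69.8%

%ΔQ ≈ η × %ΔI = 2.53 × (-27.6%) = -69.8%.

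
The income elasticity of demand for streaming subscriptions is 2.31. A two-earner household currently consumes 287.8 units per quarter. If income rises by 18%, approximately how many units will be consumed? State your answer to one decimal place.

%ΔQ ≈ η × %ΔI = 2.31 × 18% = 41.58%.
New Q ≈ 287.8 × (1 + 0.4158) = 407.5.

407.5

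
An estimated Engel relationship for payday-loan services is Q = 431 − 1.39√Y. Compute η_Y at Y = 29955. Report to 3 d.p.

-0.632

At Y = 29955: Q = 190.426.
dQ/dY = -1.39/(2√Y) = -0.0040156 at this income.
η = (dQ/dY)·(Y/Q) = -0.0040156 × (29955/190.426) = -0.632.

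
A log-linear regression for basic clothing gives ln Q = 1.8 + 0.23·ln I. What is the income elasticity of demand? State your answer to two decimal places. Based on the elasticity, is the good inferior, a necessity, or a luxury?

0.23 (necessity)

In a log-linear demand, the coefficient on ln I is the income elasticity.
So η = 0.23.
0 < η < 1 ⇒ necessity.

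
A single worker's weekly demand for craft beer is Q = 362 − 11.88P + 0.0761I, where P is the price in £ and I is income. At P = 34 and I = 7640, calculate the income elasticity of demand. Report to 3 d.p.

At P = 34, I = 7640: Q = 539.484.
Holding P constant, ∂Q/∂I = 0.0761.
η_I = (∂Q/∂I)·(I/Q) = 0.0761 × (7640/539.484) = 1.078.

1.078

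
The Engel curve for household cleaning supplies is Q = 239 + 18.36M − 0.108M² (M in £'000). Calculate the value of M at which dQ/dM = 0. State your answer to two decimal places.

dQ/dM = 18.36 − 0.216M.
The good is inferior where dQ/dM < 0. Setting dQ/dM = 0 gives M = 18.36 / 0.216 = 85.00.

85.00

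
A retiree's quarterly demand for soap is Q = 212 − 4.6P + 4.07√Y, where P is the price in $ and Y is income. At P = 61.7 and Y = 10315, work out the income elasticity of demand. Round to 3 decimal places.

At P = 61.7, Y = 10315: Q = 341.541.
Holding P constant, ∂Q/∂Y = 4.07/(2√Y) = 0.0200369.
η_Y = (∂Q/∂Y)·(Y/Q) = 0.0200369 × (10315/341.541) = 0.605.

0.605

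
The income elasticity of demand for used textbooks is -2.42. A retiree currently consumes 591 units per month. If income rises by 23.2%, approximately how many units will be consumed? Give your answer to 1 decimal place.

%ΔQ ≈ η × %ΔI = -2.42 × 23.2% = -56.144%.
New Q ≈ 591 × (1 − 0.56144) = 259.2.

259.2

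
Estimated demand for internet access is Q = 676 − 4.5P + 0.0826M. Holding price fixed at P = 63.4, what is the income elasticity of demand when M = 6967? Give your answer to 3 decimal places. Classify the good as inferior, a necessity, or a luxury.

0.596 (necessity)

At P = 63.4, M = 6967: Q = 966.174.
Holding P constant, ∂Q/∂M = 0.0826.
η_M = (∂Q/∂M)·(M/Q) = 0.0826 × (6967/966.174) = 0.596.
Since 0 < η < 1, this is a necessity.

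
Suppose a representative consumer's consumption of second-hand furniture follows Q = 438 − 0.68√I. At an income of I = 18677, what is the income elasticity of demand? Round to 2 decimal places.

At I = 18677: Q = 345.069.
dQ/dI = -0.68/(2√I) = -0.00248786 at this income.
η = (dQ/dI)·(I/Q) = -0.00248786 × (18677/345.069) = -0.13.

-0.13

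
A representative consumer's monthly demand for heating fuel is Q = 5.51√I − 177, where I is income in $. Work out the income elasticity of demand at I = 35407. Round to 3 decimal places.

At I = 35407: Q = 859.803.
dQ/dI = 5.51/(2√I) = 0.0146412 at this income.
η = (dQ/dI)·(I/Q) = 0.0146412 × (35407/859.803) = 0.603.

0.603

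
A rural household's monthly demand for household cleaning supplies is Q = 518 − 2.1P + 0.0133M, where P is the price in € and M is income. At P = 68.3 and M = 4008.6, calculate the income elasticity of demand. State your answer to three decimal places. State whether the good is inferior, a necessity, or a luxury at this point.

At P = 68.3, M = 4008.6: Q = 427.884.
Holding P constant, ∂Q/∂M = 0.0133.
η_M = (∂Q/∂M)·(M/Q) = 0.0133 × (4008.6/427.884) = 0.125.
Since 0 < η < 1, this is a necessity.

0.125 (necessity)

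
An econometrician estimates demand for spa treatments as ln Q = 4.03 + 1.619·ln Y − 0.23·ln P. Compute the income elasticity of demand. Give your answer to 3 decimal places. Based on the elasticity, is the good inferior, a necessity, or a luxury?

In a log-linear demand, the coefficient on ln Y is the income elasticity.
So η = 1.619.
η > 1 ⇒ luxury.

1.619 (luxury)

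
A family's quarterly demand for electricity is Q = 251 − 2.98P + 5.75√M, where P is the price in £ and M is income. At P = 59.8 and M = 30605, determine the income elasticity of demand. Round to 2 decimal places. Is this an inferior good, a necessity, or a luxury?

0.47 (necessity)

At P = 59.8, M = 30605: Q = 1078.717.
Holding P constant, ∂Q/∂M = 5.75/(2√M) = 0.0164339.
η_M = (∂Q/∂M)·(M/Q) = 0.0164339 × (30605/1078.717) = 0.47.
Since 0 < η < 1, this is a necessity.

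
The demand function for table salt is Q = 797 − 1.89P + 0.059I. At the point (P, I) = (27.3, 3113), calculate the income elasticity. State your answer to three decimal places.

0.198

At P = 27.3, I = 3113: Q = 929.070.
Holding P constant, ∂Q/∂I = 0.059.
η_I = (∂Q/∂I)·(I/Q) = 0.059 × (3113/929.070) = 0.198.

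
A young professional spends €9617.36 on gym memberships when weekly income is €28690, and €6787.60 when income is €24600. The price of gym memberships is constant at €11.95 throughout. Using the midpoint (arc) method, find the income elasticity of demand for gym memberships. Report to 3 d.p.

With a constant price, Q₁ = 9617.36/11.95 = 804.800 and Q₂ = 6787.60/11.95 = 568.000 (equivalently, work directly with expenditure since P cancels).
Midpoint %ΔQ = (6787.60 − 9617.36)/8202.48 = -0.34499; midpoint %ΔI = (24600 − 28690)/26645 = -0.15350.
η = -0.34499 / -0.15350 = 2.247.

2.247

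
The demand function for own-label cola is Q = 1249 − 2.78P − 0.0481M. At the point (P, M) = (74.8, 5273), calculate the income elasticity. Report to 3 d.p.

-0.322

At P = 74.8, M = 5273: Q = 787.425.
Holding P constant, ∂Q/∂M = −0.0481.
η_M = (∂Q/∂M)·(M/Q) = -0.0481 × (5273/787.425) = -0.322.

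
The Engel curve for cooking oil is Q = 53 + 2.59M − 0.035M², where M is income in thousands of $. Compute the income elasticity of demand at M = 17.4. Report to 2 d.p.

At M = 17.4: Q = 87.4694.
dQ/dM = 2.59 − 0.07M = 1.37200.
η = (dQ/dM)·(M/Q) = 1.37200 × (17.4/87.4694) = 0.27.

0.27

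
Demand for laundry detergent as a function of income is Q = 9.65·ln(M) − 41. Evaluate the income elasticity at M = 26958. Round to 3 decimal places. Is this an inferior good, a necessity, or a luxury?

At M = 26958: Q = 57.450.
dQ/dM = 9.65/M = 0.000357964 at this income.
η = (dQ/dM)·(M/Q) = 0.000357964 × (26958/57.450) = 0.168.
Since 0 < η < 1, the good is a necessity.

0.168 (necessity)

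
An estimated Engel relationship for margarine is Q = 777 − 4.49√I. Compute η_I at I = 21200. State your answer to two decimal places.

At I = 21200: Q = 123.246.
dQ/dI = -4.49/(2√I) = -0.0154187 at this income.
η = (dQ/dI)·(I/Q) = -0.0154187 × (21200/123.246) = -2.65.

-2.65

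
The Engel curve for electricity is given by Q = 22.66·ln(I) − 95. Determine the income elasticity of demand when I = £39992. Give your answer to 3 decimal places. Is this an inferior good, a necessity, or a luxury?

At I = 39992: Q = 145.115.
dQ/dI = 22.66/I = 0.000566613 at this income.
η = (dQ/dI)·(I/Q) = 0.000566613 × (39992/145.115) = 0.156.
Since 0 < η < 1, the good is a necessity.

0.156 (necessity)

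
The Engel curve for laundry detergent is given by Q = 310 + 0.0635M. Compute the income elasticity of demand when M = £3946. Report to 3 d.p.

At M = 3946: Q = 560.571.
dQ/dM = 0.0635.
η = (dQ/dM)·(M/Q) = 0.0635 × (3946/560.571) = 0.447.

0.447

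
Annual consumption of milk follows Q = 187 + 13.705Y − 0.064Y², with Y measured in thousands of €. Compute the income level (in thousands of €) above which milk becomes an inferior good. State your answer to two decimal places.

dQ/dY = 13.705 − 0.128Y.
The good is inferior where dQ/dY < 0. Setting dQ/dY = 0 gives Y = 13.705 / 0.128 = 107.07.

107.07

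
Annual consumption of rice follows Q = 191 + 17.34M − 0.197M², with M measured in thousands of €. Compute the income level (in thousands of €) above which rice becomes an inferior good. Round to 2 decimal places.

dQ/dM = 17.34 − 0.394M.
The good is inferior where dQ/dM < 0. Setting dQ/dM = 0 gives M = 17.34 / 0.394 = 44.01.

44.01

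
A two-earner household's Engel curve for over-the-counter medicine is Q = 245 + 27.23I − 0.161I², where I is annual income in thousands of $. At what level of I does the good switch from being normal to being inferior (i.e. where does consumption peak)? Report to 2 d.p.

dQ/dI = 27.23 − 0.322I.
The good is inferior where dQ/dI < 0. Setting dQ/dI = 0 gives I = 27.23 / 0.322 = 84.57.

84.57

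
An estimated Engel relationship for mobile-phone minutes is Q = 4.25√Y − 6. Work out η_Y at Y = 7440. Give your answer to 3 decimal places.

0.508

At Y = 7440: Q = 360.586.
dQ/dY = 4.25/(2√Y) = 0.0246361 at this income.
η = (dQ/dY)·(Y/Q) = 0.0246361 × (7440/360.586) = 0.508.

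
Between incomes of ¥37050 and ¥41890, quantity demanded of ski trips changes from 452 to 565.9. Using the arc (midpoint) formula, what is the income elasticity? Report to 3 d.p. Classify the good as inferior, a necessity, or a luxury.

1.825 (luxury)

ΔQ = 565.9 − 452 = 113.9; midpoint Q̄ = (452 + 565.9)/2 = 508.95.
ΔI = 41890 − 37050 = 4840; midpoint Ī = (37050 + 41890)/2 = 39470.
η = (ΔQ/Q̄) ÷ (ΔI/Ī) = (113.9/508.95) ÷ (4840/39470) = 1.825.
η > 1 ⇒ luxury.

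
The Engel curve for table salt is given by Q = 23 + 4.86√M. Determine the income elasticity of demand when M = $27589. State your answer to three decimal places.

At M = 27589: Q = 830.243.
dQ/dM = 4.86/(2√M) = 0.0146298 at this income.
η = (dQ/dM)·(M/Q) = 0.0146298 × (27589/830.243) = 0.486.

0.486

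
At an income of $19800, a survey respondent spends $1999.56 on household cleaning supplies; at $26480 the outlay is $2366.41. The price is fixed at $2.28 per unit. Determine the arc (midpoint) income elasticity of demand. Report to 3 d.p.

With a constant price, Q₁ = 1999.56/2.28 = 877.000 and Q₂ = 2366.41/2.28 = 1037.899 (equivalently, work directly with expenditure since P cancels).
Midpoint %ΔQ = (2366.41 − 1999.56)/2182.98 = 0.16805; midpoint %ΔI = (26480 − 19800)/23140 = 0.28868.
η = 0.16805 / 0.28868 = 0.582.

0.582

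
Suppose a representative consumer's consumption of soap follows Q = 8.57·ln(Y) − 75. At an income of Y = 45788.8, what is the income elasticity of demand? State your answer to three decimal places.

At Y = 45788.8: Q = 16.971.
dQ/dY = 8.57/Y = 0.000187164 at this income.
η = (dQ/dY)·(Y/Q) = 0.000187164 × (45788.8/16.971) = 0.505.

0.505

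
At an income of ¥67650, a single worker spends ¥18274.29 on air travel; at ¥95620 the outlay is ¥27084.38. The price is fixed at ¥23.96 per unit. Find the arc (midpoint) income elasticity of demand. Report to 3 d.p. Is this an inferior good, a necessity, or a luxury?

With a constant price, Q₁ = 18274.29/23.96 = 762.700 and Q₂ = 27084.38/23.96 = 1130.400 (equivalently, work directly with expenditure since P cancels).
Midpoint %ΔQ = (27084.38 − 18274.29)/22679.34 = 0.38846; midpoint %ΔI = (95620 − 67650)/81635 = 0.34262.
η = 0.38846 / 0.34262 = 1.134.
η > 1 ⇒ luxury.

1.134 (luxury)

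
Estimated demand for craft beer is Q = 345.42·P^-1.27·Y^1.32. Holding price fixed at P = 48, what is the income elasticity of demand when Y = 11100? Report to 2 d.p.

1.32

For a multiplicative demand Q = A·P^α·Y^β, the income elasticity is β everywhere.
Here β = 1.32, so η = 1.32.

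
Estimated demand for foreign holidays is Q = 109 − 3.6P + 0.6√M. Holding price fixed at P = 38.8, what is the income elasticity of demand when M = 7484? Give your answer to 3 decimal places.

At P = 38.8, M = 7484: Q = 21.226.
Holding P constant, ∂Q/∂M = 0.6/(2√M) = 0.0034678.
η_M = (∂Q/∂M)·(M/Q) = 0.0034678 × (7484/21.226) = 1.223.

1.223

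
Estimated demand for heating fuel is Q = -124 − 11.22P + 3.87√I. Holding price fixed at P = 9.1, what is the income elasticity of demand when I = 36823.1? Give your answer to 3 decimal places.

0.719

At P = 9.1, I = 36823.1: Q = 516.526.
Holding P constant, ∂Q/∂I = 3.87/(2√I) = 0.0100837.
η_I = (∂Q/∂I)·(I/Q) = 0.0100837 × (36823.1/516.526) = 0.719.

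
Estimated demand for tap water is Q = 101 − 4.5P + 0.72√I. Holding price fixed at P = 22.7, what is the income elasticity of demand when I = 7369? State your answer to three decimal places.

0.509

At P = 22.7, I = 7369: Q = 60.657.
Holding P constant, ∂Q/∂I = 0.72/(2√I) = 0.00419371.
η_I = (∂Q/∂I)·(I/Q) = 0.00419371 × (7369/60.657) = 0.509.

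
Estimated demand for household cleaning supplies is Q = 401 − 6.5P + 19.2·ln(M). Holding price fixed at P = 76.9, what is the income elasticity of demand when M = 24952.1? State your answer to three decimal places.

0.201

At P = 76.9, M = 24952.1: Q = 95.544.
Holding P constant, ∂Q/∂M = 19.2/M = 0.000769474.
η_M = (∂Q/∂M)·(M/Q) = 0.000769474 × (24952.1/95.544) = 0.201.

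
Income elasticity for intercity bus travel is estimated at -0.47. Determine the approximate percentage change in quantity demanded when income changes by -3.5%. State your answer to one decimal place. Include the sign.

%ΔQ ≈ η × %ΔI = -0.47 × (-3.5%) = 1.6%.

1.6%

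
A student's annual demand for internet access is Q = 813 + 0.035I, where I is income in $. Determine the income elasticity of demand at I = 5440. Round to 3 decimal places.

0.190

At I = 5440: Q = 1003.400.
dQ/dI = 0.035.
η = (dQ/dI)·(I/Q) = 0.035 × (5440/1003.400) = 0.190.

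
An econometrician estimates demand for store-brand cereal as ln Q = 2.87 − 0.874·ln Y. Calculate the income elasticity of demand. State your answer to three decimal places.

In a log-linear demand, the coefficient on ln Y is the income elasticity.
So η = -0.874.

-0.874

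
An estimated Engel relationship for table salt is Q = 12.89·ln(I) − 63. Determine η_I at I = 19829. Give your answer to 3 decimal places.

0.200

At I = 19829: Q = 64.545.
dQ/dI = 12.89/I = 0.000650058 at this income.
η = (dQ/dI)·(I/Q) = 0.000650058 × (19829/64.545) = 0.200.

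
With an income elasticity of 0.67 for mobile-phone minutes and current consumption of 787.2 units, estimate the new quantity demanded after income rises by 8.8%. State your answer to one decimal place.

833.6

%ΔQ ≈ η × %ΔI = 0.67 × 8.8% = 5.896%.
New Q ≈ 787.2 × (1 + 0.05896) = 833.6.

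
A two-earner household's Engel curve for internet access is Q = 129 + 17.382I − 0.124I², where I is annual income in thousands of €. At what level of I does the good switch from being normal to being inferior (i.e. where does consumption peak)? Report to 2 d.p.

dQ/dI = 17.382 − 0.248I.
The good is inferior where dQ/dI < 0. Setting dQ/dI = 0 gives I = 17.382 / 0.248 = 70.09.

70.09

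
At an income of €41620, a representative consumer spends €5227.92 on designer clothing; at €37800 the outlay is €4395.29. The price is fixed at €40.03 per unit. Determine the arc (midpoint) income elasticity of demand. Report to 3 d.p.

1.799

With a constant price, Q₁ = 5227.92/40.03 = 130.600 and Q₂ = 4395.29/40.03 = 109.800 (equivalently, work directly with expenditure since P cancels).
Midpoint %ΔQ = (4395.29 − 5227.92)/4811.60 = -0.17305; midpoint %ΔI = (37800 − 41620)/39710 = -0.09620.
η = -0.17305 / -0.09620 = 1.799.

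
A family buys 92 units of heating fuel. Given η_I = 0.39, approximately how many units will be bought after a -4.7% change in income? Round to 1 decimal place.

90.3

%ΔQ ≈ η × %ΔI = 0.39 × (-4.7%) = -1.833%.
New Q ≈ 92 × (1 − 0.01833) = 90.3.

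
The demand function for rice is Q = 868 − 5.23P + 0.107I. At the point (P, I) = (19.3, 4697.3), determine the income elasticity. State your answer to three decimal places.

At P = 19.3, I = 4697.3: Q = 1269.672.
Holding P constant, ∂Q/∂I = 0.107.
η_I = (∂Q/∂I)·(I/Q) = 0.107 × (4697.3/1269.672) = 0.396.

0.396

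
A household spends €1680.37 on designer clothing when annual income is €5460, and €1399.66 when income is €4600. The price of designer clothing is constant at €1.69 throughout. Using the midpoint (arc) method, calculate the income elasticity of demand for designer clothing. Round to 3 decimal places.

1.066

With a constant price, Q₁ = 1680.37/1.69 = 994.302 and Q₂ = 1399.66/1.69 = 828.201 (equivalently, work directly with expenditure since P cancels).
Midpoint %ΔQ = (1399.66 − 1680.37)/1540.02 = -0.18228; midpoint %ΔI = (4600 − 5460)/5030 = -0.17097.
η = -0.18228 / -0.17097 = 1.066.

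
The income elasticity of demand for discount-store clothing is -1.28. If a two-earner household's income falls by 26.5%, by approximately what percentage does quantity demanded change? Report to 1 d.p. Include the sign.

33.9%

%ΔQ ≈ η × %ΔI = -1.28 × (-26.5%) = 33.9%.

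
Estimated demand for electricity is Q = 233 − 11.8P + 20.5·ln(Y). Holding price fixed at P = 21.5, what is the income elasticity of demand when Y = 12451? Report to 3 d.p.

0.119

At P = 21.5, Y = 12451: Q = 172.606.
Holding P constant, ∂Q/∂Y = 20.5/Y = 0.00164645.
η_Y = (∂Q/∂Y)·(Y/Q) = 0.00164645 × (12451/172.606) = 0.119.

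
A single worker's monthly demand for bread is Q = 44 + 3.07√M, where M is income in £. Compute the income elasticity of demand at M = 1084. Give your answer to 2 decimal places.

0.35

At M = 1084: Q = 145.077.
dQ/dM = 3.07/(2√M) = 0.0466223 at this income.
η = (dQ/dM)·(M/Q) = 0.0466223 × (1084/145.077) = 0.35.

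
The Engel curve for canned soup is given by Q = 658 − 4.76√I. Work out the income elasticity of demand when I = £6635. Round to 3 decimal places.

-0.717

At I = 6635: Q = 270.272.
dQ/dI = -4.76/(2√I) = -0.0292184 at this income.
η = (dQ/dI)·(I/Q) = -0.0292184 × (6635/270.272) = -0.717.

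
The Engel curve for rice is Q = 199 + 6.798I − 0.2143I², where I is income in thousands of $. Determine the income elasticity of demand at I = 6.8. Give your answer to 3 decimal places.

0.112

At I = 6.8: Q = 235.3172.
dQ/dI = 6.798 − 0.4286I = 3.88352.
η = (dQ/dI)·(I/Q) = 3.88352 × (6.8/235.3172) = 0.112.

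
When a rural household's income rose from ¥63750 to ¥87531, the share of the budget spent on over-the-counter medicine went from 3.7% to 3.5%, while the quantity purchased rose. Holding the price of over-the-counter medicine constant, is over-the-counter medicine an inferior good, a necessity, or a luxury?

necessity

Quantity rises but the budget share falls as income rises, so 0 < η < 1.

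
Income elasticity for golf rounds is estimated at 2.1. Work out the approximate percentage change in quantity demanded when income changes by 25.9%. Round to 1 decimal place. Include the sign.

54.4%

%ΔQ ≈ η × %ΔI = 2.1 × 25.9% = 54.4%.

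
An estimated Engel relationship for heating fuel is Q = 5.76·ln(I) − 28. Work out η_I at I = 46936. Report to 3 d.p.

At I = 46936: Q = 33.958.
dQ/dI = 5.76/I = 0.00012272 at this income.
η = (dQ/dI)·(I/Q) = 0.00012272 × (46936/33.958) = 0.170.

0.170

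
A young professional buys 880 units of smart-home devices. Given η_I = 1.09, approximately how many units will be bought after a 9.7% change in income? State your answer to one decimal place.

%ΔQ ≈ η × %ΔI = 1.09 × 9.7% = 10.573%.
New Q ≈ 880 × (1 + 0.10573) = 973.0.

973.0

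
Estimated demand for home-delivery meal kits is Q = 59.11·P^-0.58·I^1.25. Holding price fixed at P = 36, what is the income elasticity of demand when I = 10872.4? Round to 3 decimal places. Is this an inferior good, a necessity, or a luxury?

1.250 (luxury)

For a multiplicative demand Q = A·P^α·I^β, the income elasticity is β everywhere.
Here β = 1.25, so η = 1.250.
Since η > 1, this is a luxury.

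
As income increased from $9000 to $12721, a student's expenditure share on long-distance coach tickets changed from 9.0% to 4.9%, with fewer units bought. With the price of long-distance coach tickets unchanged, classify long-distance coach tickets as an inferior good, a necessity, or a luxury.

Quantity demanded falls as income rises, so η < 0.

inferior good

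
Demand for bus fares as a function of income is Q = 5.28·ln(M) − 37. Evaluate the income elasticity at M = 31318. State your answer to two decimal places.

At M = 31318: Q = 17.658.
dQ/dM = 5.28/M = 0.000168593 at this income.
η = (dQ/dM)·(M/Q) = 0.000168593 × (31318/17.658) = 0.30.

0.30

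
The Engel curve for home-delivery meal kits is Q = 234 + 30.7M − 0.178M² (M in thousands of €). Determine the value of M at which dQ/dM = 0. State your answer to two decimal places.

dQ/dM = 30.7 − 0.356M.
The good is inferior where dQ/dM < 0. Setting dQ/dM = 0 gives M = 30.7 / 0.356 = 86.24.

86.24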